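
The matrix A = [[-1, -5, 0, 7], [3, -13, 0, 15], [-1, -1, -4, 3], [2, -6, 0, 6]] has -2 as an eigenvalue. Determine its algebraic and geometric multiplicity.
algebraic multiplicity 2, geometric multiplicity 1

The characteristic polynomial is (x + 2)^2(x + 4)^2, so the factor x + 2 appears with exponent 2: the algebraic multiplicity is 2.

rank(A + 2I) = 3, so the eigenspace has dimension 4 - 3 = 1: the geometric multiplicity is 1.

Since 1 < 2, A is not diagonalizable.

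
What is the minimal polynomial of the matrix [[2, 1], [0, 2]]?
The characteristic polynomial factors as (x - 2)^2. The minimal polynomial is ∏(x - λ)^{k_λ} where k_λ is the size of the largest Jordan block at λ.

For λ = 2: rank(A - 2I) = 1, and the largest Jordan block has size 2 (the smallest k with rank((A - 2I)^k) = rank((A - 2I)^(k+1))).

So m_A(x) = (x - 2)^2.

m_A(x) = (x - 2)^2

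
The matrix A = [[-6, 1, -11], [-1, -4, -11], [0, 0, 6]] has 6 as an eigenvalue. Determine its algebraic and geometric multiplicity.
algebraic multiplicity 1, geometric multiplicity 1

The characteristic polynomial is (x - 6)(x + 5)^2, so the factor x - 6 appears with exponent 1: the algebraic multiplicity is 1.

rank(A - 6I) = 2, so the eigenspace has dimension 3 - 2 = 1: the geometric multiplicity is 1.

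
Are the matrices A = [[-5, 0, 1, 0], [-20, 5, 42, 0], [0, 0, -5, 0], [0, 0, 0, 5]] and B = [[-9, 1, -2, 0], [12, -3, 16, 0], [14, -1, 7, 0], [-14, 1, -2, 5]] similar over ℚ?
Yes.

Two matrices over a field are similar if and only if they have the same invariant factors.

Both A and B have characteristic polynomial (x - 5)^2(x + 5)^2 and minimal polynomial (x - 5)(x + 5)^2. Computing further, both have invariant factors x - 5, (x - 5)(x + 5)^2. Hence A and B are similar.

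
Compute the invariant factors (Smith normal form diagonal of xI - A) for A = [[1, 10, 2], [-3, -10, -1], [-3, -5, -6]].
The Jordan structure of A has elementary divisors (x + 5)^2, (x + 5). Arranging the block sizes at each eigenvalue in decreasing order and taking row products gives the invariant factors.

Invariant factors (smallest first, each dividing the next): x + 5, (x + 5)^2.

Check: the last factor (x + 5)^2 is the minimal polynomial, and the product (x + 5)^3 is the characteristic polynomial.

x + 5, (x + 5)^2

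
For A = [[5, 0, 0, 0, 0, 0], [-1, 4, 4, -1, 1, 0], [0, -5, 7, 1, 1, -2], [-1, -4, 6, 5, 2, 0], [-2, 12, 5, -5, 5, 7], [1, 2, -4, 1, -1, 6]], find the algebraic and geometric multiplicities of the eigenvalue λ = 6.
The characteristic polynomial is (x - 6)^2(x - 5)^4, so the factor x - 6 appears with exponent 2: the algebraic multiplicity is 2.

rank(A - 6I) = 5, so the eigenspace has dimension 6 - 5 = 1: the geometric multiplicity is 1.

Since 1 < 2, A is not diagonalizable.

algebraic multiplicity 2, geometric multiplicity 1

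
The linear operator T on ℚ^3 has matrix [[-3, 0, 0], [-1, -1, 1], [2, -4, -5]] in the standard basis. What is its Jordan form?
The characteristic polynomial is det(xI - A) = (x + 3)^3, so the eigenvalues are -3 (algebraic multiplicity 3).

For λ = -3: rank(A + 3I) = 1, rank((A + 3I)^2) = 0. The eigenspace has dimension 3 - 1 = 2, so there are 2 Jordan blocks; the rank sequence gives block sizes [2, 1].

Assembling the blocks gives the Jordan form J above.

J = [[-3, 1, 0], [0, -3, 0], [0, 0, -3]]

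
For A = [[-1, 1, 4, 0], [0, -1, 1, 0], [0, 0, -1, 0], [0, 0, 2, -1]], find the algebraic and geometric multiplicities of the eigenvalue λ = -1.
The characteristic polynomial is (x + 1)^4, so the factor x + 1 appears with exponent 4: the algebraic multiplicity is 4.

rank(A + I) = 2, so the eigenspace has dimension 4 - 2 = 2: the geometric multiplicity is 2.

Since 2 < 4, A is not diagonalizable.

algebraic multiplicity 4, geometric multiplicity 2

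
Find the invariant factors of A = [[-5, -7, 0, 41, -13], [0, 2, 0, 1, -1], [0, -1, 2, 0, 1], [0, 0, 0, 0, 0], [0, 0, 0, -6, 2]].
x(x - 2)^3(x + 5)

The Jordan structure of A has elementary divisors (x + 5), x, (x - 2)^3. Arranging the block sizes at each eigenvalue in decreasing order and taking row products gives the invariant factors.

Invariant factors (smallest first, each dividing the next): x(x - 2)^3(x + 5).

Check: the last factor x(x - 2)^3(x + 5) is the minimal polynomial, and the product x(x - 2)^3(x + 5) is the characteristic polynomial.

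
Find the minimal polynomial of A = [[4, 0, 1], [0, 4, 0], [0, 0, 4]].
m_A(x) = (x - 4)^2

The characteristic polynomial factors as (x - 4)^3. The minimal polynomial is ∏(x - λ)^{k_λ} where k_λ is the size of the largest Jordan block at λ.

For λ = 4: rank(A - 4I) = 1, and the largest Jordan block has size 2 (the smallest k with rank((A - 4I)^k) = rank((A - 4I)^(k+1))).

So m_A(x) = (x - 4)^2.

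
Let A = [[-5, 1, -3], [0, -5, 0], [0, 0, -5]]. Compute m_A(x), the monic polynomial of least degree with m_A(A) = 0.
The characteristic polynomial factors as (x + 5)^3. The minimal polynomial is ∏(x - λ)^{k_λ} where k_λ is the size of the largest Jordan block at λ.

For λ = -5: rank(A + 5I) = 1, and the largest Jordan block has size 2 (the smallest k with rank((A + 5I)^k) = rank((A + 5I)^(k+1))).

So m_A(x) = (x + 5)^2.

m_A(x) = (x + 5)^2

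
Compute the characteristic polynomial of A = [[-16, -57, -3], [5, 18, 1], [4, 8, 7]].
χ_A(x) = (x - 5)^2(x + 1)

xI - A = [[x + 16, 57, 3], [-5, x - 18, -1], [-4, -8, x - 7]].

Expanding det(xI - A) along the first row:
det(xI - A) = + (x + 16)·det([[x - 18, -1], [-8, x - 7]]) - (57)·det([[-5, -1], [-4, x - 7]]) + (3)·det([[-5, x - 18], [-4, -8]]).

Evaluating gives χ_A(x) = x^3 - 9x^2 + 15x + 25 = (x - 5)^2(x + 1).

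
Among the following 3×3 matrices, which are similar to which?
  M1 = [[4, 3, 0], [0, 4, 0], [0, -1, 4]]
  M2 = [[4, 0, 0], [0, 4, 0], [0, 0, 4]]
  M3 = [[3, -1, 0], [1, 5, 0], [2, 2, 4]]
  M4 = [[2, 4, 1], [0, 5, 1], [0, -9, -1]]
3 classes: {M1, M3}, {M2}, {M4}

Characteristic polynomials: χ_{M1} = (x - 4)^3, χ_{M2} = (x - 4)^3, χ_{M3} = (x - 4)^3, χ_{M4} = (x - 2)^3.

{M1, M3}: invariant factors x - 4, (x - 4)^2.

{M2}: invariant factors x - 4, x - 4, x - 4.

{M4}: invariant factors (x - 2)^3.

Matrices are similar if and only if their invariant-factor lists agree; the partition into similarity classes is {M1, M3}, {M2}, {M4}.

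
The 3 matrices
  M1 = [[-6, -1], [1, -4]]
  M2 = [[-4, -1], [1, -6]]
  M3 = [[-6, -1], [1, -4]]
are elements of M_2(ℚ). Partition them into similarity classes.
Characteristic polynomials: χ_{M1} = (x + 5)^2, χ_{M2} = (x + 5)^2, χ_{M3} = (x + 5)^2.

{M1, M2, M3}: invariant factors (x + 5)^2.

Matrices are similar if and only if their invariant-factor lists agree; the partition into similarity classes is {M1, M2, M3}.

1 class: {M1, M2, M3}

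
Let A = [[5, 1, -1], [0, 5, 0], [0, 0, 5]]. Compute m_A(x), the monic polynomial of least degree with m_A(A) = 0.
m_A(x) = (x - 5)^2

The characteristic polynomial factors as (x - 5)^3. The minimal polynomial is ∏(x - λ)^{k_λ} where k_λ is the size of the largest Jordan block at λ.

For λ = 5: rank(A - 5I) = 1, and the largest Jordan block has size 2 (the smallest k with rank((A - 5I)^k) = rank((A - 5I)^(k+1))).

So m_A(x) = (x - 5)^2.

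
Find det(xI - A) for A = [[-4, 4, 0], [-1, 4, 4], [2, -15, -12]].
χ_A(x) = (x + 4)^3

xI - A = [[x + 4, -4, 0], [1, x - 4, -4], [-2, 15, x + 12]].

Expanding det(xI - A) along the first row:
det(xI - A) = + (x + 4)·det([[x - 4, -4], [15, x + 12]]) - (-4)·det([[1, -4], [-2, x + 12]]) + (0)·det([[1, x - 4], [-2, 15]]).

Evaluating gives χ_A(x) = x^3 + 12x^2 + 48x + 64 = (x + 4)^3.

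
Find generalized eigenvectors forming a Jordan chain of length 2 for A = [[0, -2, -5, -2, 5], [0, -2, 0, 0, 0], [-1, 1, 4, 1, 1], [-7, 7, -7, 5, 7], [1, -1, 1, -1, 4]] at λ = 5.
v_1 = [[2, 0, -1, 1, 1]]^T, v_2 = [[-2, 0, 1, 0, -1]]^T

We seek v_1 ∈ ker((A - 5I)^2) \ ker(A - 5I), then set v_{i+1} = (A - 5I) v_i.

One such chain is v_1 = [[2, 0, -1, 1, 1]]^T, v_2 = [[-2, 0, 1, 0, -1]]^T. Check: (A - 5I) v_2 = [[0, 0, 0, 0, 0]]^T = 0.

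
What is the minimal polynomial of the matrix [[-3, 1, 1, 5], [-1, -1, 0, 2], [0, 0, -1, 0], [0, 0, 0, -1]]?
The characteristic polynomial factors as (x + 1)^2(x + 2)^2. The minimal polynomial is ∏(x - λ)^{k_λ} where k_λ is the size of the largest Jordan block at λ.

For λ = -2: rank(A + 2I) = 3, and the largest Jordan block has size 2 (the smallest k with rank((A + 2I)^k) = rank((A + 2I)^(k+1))).
For λ = -1: rank(A + I) = 2, and the largest Jordan block has size 1 (the smallest k with rank((A + I)^k) = rank((A + I)^(k+1))).

So m_A(x) = (x + 1)(x + 2)^2.

m_A(x) = (x + 1)(x + 2)^2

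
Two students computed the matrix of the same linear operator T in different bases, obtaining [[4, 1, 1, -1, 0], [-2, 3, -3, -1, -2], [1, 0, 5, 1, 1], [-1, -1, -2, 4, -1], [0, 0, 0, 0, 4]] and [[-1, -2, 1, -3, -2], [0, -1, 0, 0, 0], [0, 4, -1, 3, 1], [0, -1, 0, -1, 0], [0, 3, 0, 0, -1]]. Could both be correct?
No.

trace(A) = 20 but trace(B) = -5. The trace is a similarity invariant, so A and B are not similar.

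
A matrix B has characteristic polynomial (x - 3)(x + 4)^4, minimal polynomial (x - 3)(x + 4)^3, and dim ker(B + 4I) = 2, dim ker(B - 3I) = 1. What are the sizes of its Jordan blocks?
λ = -4: algebraic multiplicity 4 (exponent in χ_B), largest block size 3 (exponent in m_B), 2 blocks (geometric multiplicity). These force block sizes [3, 1].
λ = 3: algebraic multiplicity 1 (exponent in χ_B), largest block size 1 (exponent in m_B), 1 block (geometric multiplicity). This forces block sizes [1].

Jordan blocks: (-4, 3), (-4, 1), (3, 1)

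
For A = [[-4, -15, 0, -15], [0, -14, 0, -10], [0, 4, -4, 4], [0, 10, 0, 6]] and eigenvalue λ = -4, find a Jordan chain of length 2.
We seek v_1 ∈ ker((A + 4I)^2) \ ker(A + 4I), then set v_{i+1} = (A + 4I) v_i.

One such chain is v_1 = [[2, 1, -1, 0]]^T, v_2 = [[-15, -10, 4, 10]]^T. Check: (A + 4I) v_2 = [[0, 0, 0, 0]]^T = 0.

v_1 = [[2, 1, -1, 0]]^T, v_2 = [[-15, -10, 4, 10]]^T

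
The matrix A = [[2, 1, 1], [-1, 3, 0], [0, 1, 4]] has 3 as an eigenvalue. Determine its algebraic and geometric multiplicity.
The characteristic polynomial is (x - 3)^3, so the factor x - 3 appears with exponent 3: the algebraic multiplicity is 3.

rank(A - 3I) = 2, so the eigenspace has dimension 3 - 2 = 1: the geometric multiplicity is 1.

Since 1 < 3, A is not diagonalizable.

algebraic multiplicity 3, geometric multiplicity 1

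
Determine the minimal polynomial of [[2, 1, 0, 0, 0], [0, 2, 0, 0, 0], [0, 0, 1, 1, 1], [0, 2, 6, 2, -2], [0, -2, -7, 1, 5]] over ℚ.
m_A(x) = (x - 4)(x - 2)^2

The characteristic polynomial factors as (x - 4)(x - 2)^4. The minimal polynomial is ∏(x - λ)^{k_λ} where k_λ is the size of the largest Jordan block at λ.

For λ = 2: rank(A - 2I) = 3, and the largest Jordan block has size 2 (the smallest k with rank((A - 2I)^k) = rank((A - 2I)^(k+1))).
For λ = 4: rank(A - 4I) = 4, and the largest Jordan block has size 1 (the smallest k with rank((A - 4I)^k) = rank((A - 4I)^(k+1))).

So m_A(x) = (x - 4)(x - 2)^2.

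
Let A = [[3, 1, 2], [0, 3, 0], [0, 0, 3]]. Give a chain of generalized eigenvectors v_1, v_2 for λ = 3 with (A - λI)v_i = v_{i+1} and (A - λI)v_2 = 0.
We seek v_1 ∈ ker((A - 3I)^2) \ ker(A - 3I), then set v_{i+1} = (A - 3I) v_i.

One such chain is v_1 = [[1, 3, -1]]^T, v_2 = [[1, 0, 0]]^T. Check: (A - 3I) v_2 = [[0, 0, 0]]^T = 0.

v_1 = [[1, 3, -1]]^T, v_2 = [[1, 0, 0]]^T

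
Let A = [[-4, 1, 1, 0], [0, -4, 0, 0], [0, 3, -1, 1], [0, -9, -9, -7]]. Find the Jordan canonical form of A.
J = [[-4, 1, 0, 0], [0, -4, 1, 0], [0, 0, -4, 0], [0, 0, 0, -4]]

The characteristic polynomial is det(xI - A) = (x + 4)^4, so the eigenvalues are -4 (algebraic multiplicity 4).

For λ = -4: rank(A + 4I) = 2, rank((A + 4I)^2) = 1, rank((A + 4I)^3) = 0. The eigenspace has dimension 4 - 2 = 2, so there are 2 Jordan blocks; the rank sequence gives block sizes [3, 1].

Assembling the blocks gives the Jordan form J above.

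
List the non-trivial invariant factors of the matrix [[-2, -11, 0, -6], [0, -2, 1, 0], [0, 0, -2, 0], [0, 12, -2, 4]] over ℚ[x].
The Jordan structure of A has elementary divisors (x + 2)^3, (x - 4). Arranging the block sizes at each eigenvalue in decreasing order and taking row products gives the invariant factors.

Invariant factors (smallest first, each dividing the next): (x - 4)(x + 2)^3.

Check: the last factor (x - 4)(x + 2)^3 is the minimal polynomial, and the product (x - 4)(x + 2)^3 is the characteristic polynomial.

(x - 4)(x + 2)^3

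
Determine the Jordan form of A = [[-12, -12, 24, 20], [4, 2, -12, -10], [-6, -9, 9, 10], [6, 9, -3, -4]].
J = [[-4, 0, 0, 0], [0, -4, 0, 0], [0, 0, -3, 0], [0, 0, 0, 6]]

The characteristic polynomial is det(xI - A) = (x - 6)(x + 3)(x + 4)^2, so the eigenvalues are -4 (algebraic multiplicity 2), -3 (algebraic multiplicity 1), 6 (algebraic multiplicity 1).

For λ = -4: rank(A + 4I) = 2. The eigenspace has dimension 4 - 2 = 2, so there are 2 Jordan blocks; the rank sequence gives block sizes [1, 1].

For λ = -3: algebraic multiplicity 1 gives one 1×1 block.

For λ = 6: algebraic multiplicity 1 gives one 1×1 block.

Assembling the blocks gives the Jordan form J above.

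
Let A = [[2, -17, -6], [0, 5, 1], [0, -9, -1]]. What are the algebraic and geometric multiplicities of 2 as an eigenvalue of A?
The characteristic polynomial is (x - 2)^3, so the factor x - 2 appears with exponent 3: the algebraic multiplicity is 3.

rank(A - 2I) = 2, so the eigenspace has dimension 3 - 2 = 1: the geometric multiplicity is 1.

Since 1 < 3, A is not diagonalizable.

algebraic multiplicity 3, geometric multiplicity 1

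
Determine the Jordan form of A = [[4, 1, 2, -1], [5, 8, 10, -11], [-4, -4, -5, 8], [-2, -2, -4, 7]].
J = [[3, 1, 0, 0], [0, 3, 0, 0], [0, 0, 3, 0], [0, 0, 0, 5]]

The characteristic polynomial is det(xI - A) = (x - 5)(x - 3)^3, so the eigenvalues are 3 (algebraic multiplicity 3), 5 (algebraic multiplicity 1).

For λ = 3: rank(A - 3I) = 2, rank((A - 3I)^2) = 1. The eigenspace has dimension 4 - 2 = 2, so there are 2 Jordan blocks; the rank sequence gives block sizes [2, 1].

For λ = 5: algebraic multiplicity 1 gives one 1×1 block.

Assembling the blocks gives the Jordan form J above.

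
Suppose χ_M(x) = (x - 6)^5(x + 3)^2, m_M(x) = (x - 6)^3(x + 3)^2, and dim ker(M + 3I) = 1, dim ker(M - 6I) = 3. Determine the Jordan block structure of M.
λ = -3: algebraic multiplicity 2 (exponent in χ_M), largest block size 2 (exponent in m_M), 1 block (geometric multiplicity). This forces block sizes [2].
λ = 6: algebraic multiplicity 5 (exponent in χ_M), largest block size 3 (exponent in m_M), 3 blocks (geometric multiplicity). These force block sizes [3, 1, 1].

Jordan blocks: (-3, 2), (6, 3), (6, 1), (6, 1)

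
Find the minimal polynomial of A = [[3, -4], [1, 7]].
The characteristic polynomial factors as (x - 5)^2. The minimal polynomial is ∏(x - λ)^{k_λ} where k_λ is the size of the largest Jordan block at λ.

For λ = 5: rank(A - 5I) = 1, and the largest Jordan block has size 2 (the smallest k with rank((A - 5I)^k) = rank((A - 5I)^(k+1))).

So m_A(x) = (x - 5)^2.

m_A(x) = (x - 5)^2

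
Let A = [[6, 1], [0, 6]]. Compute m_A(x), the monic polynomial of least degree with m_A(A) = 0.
m_A(x) = (x - 6)^2

The characteristic polynomial factors as (x - 6)^2. The minimal polynomial is ∏(x - λ)^{k_λ} where k_λ is the size of the largest Jordan block at λ.

For λ = 6: rank(A - 6I) = 1, and the largest Jordan block has size 2 (the smallest k with rank((A - 6I)^k) = rank((A - 6I)^(k+1))).

So m_A(x) = (x - 6)^2.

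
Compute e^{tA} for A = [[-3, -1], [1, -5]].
e^{tA} = [[(t + 1)*e^{-4*t}, -t*e^{-4*t}], [t*e^{-4*t}, (1 - t)*e^{-4*t}]]

A has Jordan form J = [[-4, 1], [0, -4]] with A = PJP^{-1}, so e^{tA} = P e^{tJ} P^{-1}.

For a Jordan block J_k(λ), e^{tJ_k(λ)} = e^{λt} · (I + tN + t^2 N^2/2! + ... + t^{k-1} N^{k-1}/(k-1)!) where N is the nilpotent superdiagonal part.

Assembling the blocks and conjugating back gives the entries of e^{tA} as shown above.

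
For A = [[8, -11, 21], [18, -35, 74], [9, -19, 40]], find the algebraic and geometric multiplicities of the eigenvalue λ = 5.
algebraic multiplicity 2, geometric multiplicity 1

The characteristic polynomial is (x - 5)^2(x - 3), so the factor x - 5 appears with exponent 2: the algebraic multiplicity is 2.

rank(A - 5I) = 2, so the eigenspace has dimension 3 - 2 = 1: the geometric multiplicity is 1.

Since 1 < 2, A is not diagonalizable.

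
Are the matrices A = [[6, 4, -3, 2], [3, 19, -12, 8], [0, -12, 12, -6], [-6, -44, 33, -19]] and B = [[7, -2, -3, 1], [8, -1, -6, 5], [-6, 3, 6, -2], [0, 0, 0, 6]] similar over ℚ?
Both have characteristic polynomial (x - 6)^2(x - 3)^2, but the minimal polynomial of A is (x - 6)^2(x - 3) while the minimal polynomial of B is (x - 6)^2(x - 3)^2. The minimal polynomial is a similarity invariant, so A and B are not similar.

No.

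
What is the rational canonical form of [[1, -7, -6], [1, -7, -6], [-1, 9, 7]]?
R = [[0, 0, 0], [1, 0, -6], [0, 1, 1]]

The invariant factors of A (the non-unit diagonal entries of the Smith normal form of xI - A over ℚ[x]) are x(x^2 - x + 6), each dividing the next. The characteristic polynomial is their product, x(x^2 - x + 6).

The rational canonical form is the block-diagonal matrix of companion matrices C(f_i):
R = [[0, 0, 0], [1, 0, -6], [0, 1, 1]].

Note the characteristic polynomial does not split into linear factors over ℚ, so A has no Jordan form over ℚ; the rational canonical form exists over any field.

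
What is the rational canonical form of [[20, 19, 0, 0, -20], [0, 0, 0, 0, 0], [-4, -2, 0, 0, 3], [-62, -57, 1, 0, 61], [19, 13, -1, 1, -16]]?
R = [[0, 0, 0, 0, 0], [1, 0, 0, 0, 20], [0, 1, 0, 0, 3], [0, 0, 1, 0, -2], [0, 0, 0, 1, 4]]

The invariant factors of A (the non-unit diagonal entries of the Smith normal form of xI - A over ℚ[x]) are x(x - 4)(x^3 + 2x + 5), each dividing the next. The characteristic polynomial is their product, x(x - 4)(x^3 + 2x + 5).

The rational canonical form is the block-diagonal matrix of companion matrices C(f_i):
R = [[0, 0, 0, 0, 0], [1, 0, 0, 0, 20], [0, 1, 0, 0, 3], [0, 0, 1, 0, -2], [0, 0, 0, 1, 4]].

Note the characteristic polynomial does not split into linear factors over ℚ, so A has no Jordan form over ℚ; the rational canonical form exists over any field.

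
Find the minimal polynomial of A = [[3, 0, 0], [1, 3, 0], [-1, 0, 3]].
The characteristic polynomial factors as (x - 3)^3. The minimal polynomial is ∏(x - λ)^{k_λ} where k_λ is the size of the largest Jordan block at λ.

For λ = 3: rank(A - 3I) = 1, and the largest Jordan block has size 2 (the smallest k with rank((A - 3I)^k) = rank((A - 3I)^(k+1))).

So m_A(x) = (x - 3)^2.

m_A(x) = (x - 3)^2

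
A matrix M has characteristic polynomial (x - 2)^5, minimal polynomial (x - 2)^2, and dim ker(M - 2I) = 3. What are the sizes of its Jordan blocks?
λ = 2: algebraic multiplicity 5 (exponent in χ_M), largest block size 2 (exponent in m_M), 3 blocks (geometric multiplicity). These force block sizes [2, 2, 1].

Jordan blocks: (2, 2), (2, 2), (2, 1)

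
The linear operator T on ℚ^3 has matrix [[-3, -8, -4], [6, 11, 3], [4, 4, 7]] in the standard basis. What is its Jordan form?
The characteristic polynomial is det(xI - A) = (x - 5)^3, so the eigenvalues are 5 (algebraic multiplicity 3).

For λ = 5: rank(A - 5I) = 1, rank((A - 5I)^2) = 0. The eigenspace has dimension 3 - 1 = 2, so there are 2 Jordan blocks; the rank sequence gives block sizes [2, 1].

Assembling the blocks gives the Jordan form J above.

J = [[5, 1, 0], [0, 5, 0], [0, 0, 5]]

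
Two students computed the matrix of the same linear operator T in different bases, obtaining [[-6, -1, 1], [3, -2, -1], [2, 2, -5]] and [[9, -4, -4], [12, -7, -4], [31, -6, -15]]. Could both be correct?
Two matrices over a field are similar if and only if they have the same invariant factors.

Both A and B have characteristic polynomial (x + 3)(x + 5)^2 and minimal polynomial (x + 3)(x + 5)^2. Computing further, both have invariant factors (x + 3)(x + 5)^2. Hence A and B are similar.

Yes.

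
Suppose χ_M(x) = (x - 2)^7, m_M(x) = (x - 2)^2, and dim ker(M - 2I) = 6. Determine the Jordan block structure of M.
λ = 2: algebraic multiplicity 7 (exponent in χ_M), largest block size 2 (exponent in m_M), 6 blocks (geometric multiplicity). These force block sizes [2, 1, 1, 1, 1, 1].

Jordan blocks: (2, 2), (2, 1), (2, 1), (2, 1), (2, 1), (2, 1)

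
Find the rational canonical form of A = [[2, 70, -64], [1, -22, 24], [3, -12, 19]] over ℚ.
R = [[0, 0, -6], [1, 0, 14], [0, 1, -1]]

The invariant factors of A (the non-unit diagonal entries of the Smith normal form of xI - A over ℚ[x]) are (x - 3)(x^2 + 4x - 2), each dividing the next. The characteristic polynomial is their product, (x - 3)(x^2 + 4x - 2).

The rational canonical form is the block-diagonal matrix of companion matrices C(f_i):
R = [[0, 0, -6], [1, 0, 14], [0, 1, -1]].

Note the characteristic polynomial does not split into linear factors over ℚ, so A has no Jordan form over ℚ; the rational canonical form exists over any field.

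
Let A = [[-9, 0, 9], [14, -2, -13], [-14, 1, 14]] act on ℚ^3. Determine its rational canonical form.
R = [[0, 0, 9], [1, 0, -3], [0, 1, 3]]

The invariant factors of A (the non-unit diagonal entries of the Smith normal form of xI - A over ℚ[x]) are (x - 3)(x^2 + 3), each dividing the next. The characteristic polynomial is their product, (x - 3)(x^2 + 3).

The rational canonical form is the block-diagonal matrix of companion matrices C(f_i):
R = [[0, 0, 9], [1, 0, -3], [0, 1, 3]].

Note the characteristic polynomial does not split into linear factors over ℚ, so A has no Jordan form over ℚ; the rational canonical form exists over any field.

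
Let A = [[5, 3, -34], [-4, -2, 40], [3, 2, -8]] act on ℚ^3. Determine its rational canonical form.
R = [[0, 0, 12], [1, 0, 0], [0, 1, -5]]

The invariant factors of A (the non-unit diagonal entries of the Smith normal form of xI - A over ℚ[x]) are (x + 2)(x^2 + 3x - 6), each dividing the next. The characteristic polynomial is their product, (x + 2)(x^2 + 3x - 6).

The rational canonical form is the block-diagonal matrix of companion matrices C(f_i):
R = [[0, 0, 12], [1, 0, 0], [0, 1, -5]].

Note the characteristic polynomial does not split into linear factors over ℚ, so A has no Jordan form over ℚ; the rational canonical form exists over any field.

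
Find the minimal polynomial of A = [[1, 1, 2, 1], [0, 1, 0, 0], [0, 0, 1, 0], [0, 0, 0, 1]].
The characteristic polynomial factors as (x - 1)^4. The minimal polynomial is ∏(x - λ)^{k_λ} where k_λ is the size of the largest Jordan block at λ.

For λ = 1: rank(A - I) = 1, and the largest Jordan block has size 2 (the smallest k with rank((A - I)^k) = rank((A - I)^(k+1))).

So m_A(x) = (x - 1)^2.

m_A(x) = (x - 1)^2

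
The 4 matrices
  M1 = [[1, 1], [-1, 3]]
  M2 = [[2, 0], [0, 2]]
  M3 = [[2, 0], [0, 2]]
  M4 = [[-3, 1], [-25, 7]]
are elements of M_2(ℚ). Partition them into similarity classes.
2 classes: {M1, M4}, {M2, M3}

Characteristic polynomials: χ_{M1} = (x - 2)^2, χ_{M2} = (x - 2)^2, χ_{M3} = (x - 2)^2, χ_{M4} = (x - 2)^2.

{M1, M4}: invariant factors (x - 2)^2.

{M2, M3}: invariant factors x - 2, x - 2.

Matrices are similar if and only if their invariant-factor lists agree; the partition into similarity classes is {M1, M4}, {M2, M3}.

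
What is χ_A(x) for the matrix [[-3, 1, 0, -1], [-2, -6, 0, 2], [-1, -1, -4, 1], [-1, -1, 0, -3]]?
χ_A(x) = (x + 4)^4

xI - A = [[x + 3, -1, 0, 1], [2, x + 6, 0, -2], [1, 1, x + 4, -1], [1, 1, 0, x + 3]].

Expanding det(xI - A) along the first row:
det(xI - A) = + (x + 3)·det([[x + 6, 0, -2], [1, x + 4, -1], [1, 0, x + 3]]) - (-1)·det([[2, 0, -2], [1, x + 4, -1], [1, 0, x + 3]]) + (0)·det([[2, x + 6, -2], [1, 1, -1], [1, 1, x + 3]]) - (1)·det([[2, x + 6, 0], [1, 1, x + 4], [1, 1, 0]]).

Evaluating gives χ_A(x) = x^4 + 16x^3 + 96x^2 + 256x + 256 = (x + 4)^4.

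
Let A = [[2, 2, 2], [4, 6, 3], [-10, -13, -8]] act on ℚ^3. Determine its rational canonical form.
R = [[0, 0, 2], [1, 0, 1], [0, 1, 0]]

The invariant factors of A (the non-unit diagonal entries of the Smith normal form of xI - A over ℚ[x]) are x^3 - x - 2, each dividing the next. The characteristic polynomial is their product, x^3 - x - 2.

The rational canonical form is the block-diagonal matrix of companion matrices C(f_i):
R = [[0, 0, 2], [1, 0, 1], [0, 1, 0]].

Note the characteristic polynomial does not split into linear factors over ℚ, so A has no Jordan form over ℚ; the rational canonical form exists over any field.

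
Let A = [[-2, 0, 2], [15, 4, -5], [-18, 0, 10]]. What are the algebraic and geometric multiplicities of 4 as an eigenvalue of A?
algebraic multiplicity 3, geometric multiplicity 2

The characteristic polynomial is (x - 4)^3, so the factor x - 4 appears with exponent 3: the algebraic multiplicity is 3.

rank(A - 4I) = 1, so the eigenspace has dimension 3 - 1 = 2: the geometric multiplicity is 2.

Since 2 < 3, A is not diagonalizable.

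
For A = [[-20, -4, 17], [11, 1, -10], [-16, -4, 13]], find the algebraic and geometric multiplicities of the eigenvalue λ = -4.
algebraic multiplicity 1, geometric multiplicity 1

The characteristic polynomial is (x + 1)^2(x + 4), so the factor x + 4 appears with exponent 1: the algebraic multiplicity is 1.

rank(A + 4I) = 2, so the eigenspace has dimension 3 - 2 = 1: the geometric multiplicity is 1.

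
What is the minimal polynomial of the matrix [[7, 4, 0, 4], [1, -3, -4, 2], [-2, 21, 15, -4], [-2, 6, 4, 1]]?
The characteristic polynomial factors as (x - 5)^4. The minimal polynomial is ∏(x - λ)^{k_λ} where k_λ is the size of the largest Jordan block at λ.

For λ = 5: rank(A - 5I) = 2, and the largest Jordan block has size 3 (the smallest k with rank((A - 5I)^k) = rank((A - 5I)^(k+1))).

So m_A(x) = (x - 5)^3.

m_A(x) = (x - 5)^3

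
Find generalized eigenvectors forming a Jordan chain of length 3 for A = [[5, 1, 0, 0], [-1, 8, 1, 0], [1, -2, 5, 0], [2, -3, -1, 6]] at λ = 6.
We seek v_1 ∈ ker((A - 6I)^3) \ ker((A - 6I)^2), then set v_{i+1} = (A - 6I) v_i.

One such chain is v_1 = [[0, 0, 1, -2]]^T, v_2 = [[0, 1, -1, -1]]^T, v_3 = [[1, 1, -1, -2]]^T. Check: (A - 6I) v_3 = [[0, 0, 0, 0]]^T = 0.

v_1 = [[0, 0, 1, -2]]^T, v_2 = [[0, 1, -1, -1]]^T, v_3 = [[1, 1, -1, -2]]^T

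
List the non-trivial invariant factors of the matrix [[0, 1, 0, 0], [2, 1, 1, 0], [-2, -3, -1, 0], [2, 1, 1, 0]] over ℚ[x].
The Jordan structure of A has elementary divisors x^3, x. Arranging the block sizes at each eigenvalue in decreasing order and taking row products gives the invariant factors.

Invariant factors (smallest first, each dividing the next): x, x^3.

Check: the last factor x^3 is the minimal polynomial, and the product x^4 is the characteristic polynomial.

x, x^3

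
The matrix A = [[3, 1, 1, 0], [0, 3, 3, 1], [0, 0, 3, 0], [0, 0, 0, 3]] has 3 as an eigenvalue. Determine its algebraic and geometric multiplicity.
algebraic multiplicity 4, geometric multiplicity 2

The characteristic polynomial is (x - 3)^4, so the factor x - 3 appears with exponent 4: the algebraic multiplicity is 4.

rank(A - 3I) = 2, so the eigenspace has dimension 4 - 2 = 2: the geometric multiplicity is 2.

Since 2 < 4, A is not diagonalizable.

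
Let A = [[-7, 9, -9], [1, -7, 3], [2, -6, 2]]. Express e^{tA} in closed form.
A has Jordan form J = [[-4, 1, 0], [0, -4, 0], [0, 0, -4]] with A = PJP^{-1}, so e^{tA} = P e^{tJ} P^{-1}.

For a Jordan block J_k(λ), e^{tJ_k(λ)} = e^{λt} · (I + tN + t^2 N^2/2! + ... + t^{k-1} N^{k-1}/(k-1)!) where N is the nilpotent superdiagonal part.

Assembling the blocks and conjugating back gives the entries of e^{tA} as shown above.

e^{tA} = [[(1 - 3*t)*e^{-4*t}, 9*t*e^{-4*t}, -9*t*e^{-4*t}], [t*e^{-4*t}, (1 - 3*t)*e^{-4*t}, 3*t*e^{-4*t}], [2*t*e^{-4*t}, -6*t*e^{-4*t}, (6*t + 1)*e^{-4*t}]]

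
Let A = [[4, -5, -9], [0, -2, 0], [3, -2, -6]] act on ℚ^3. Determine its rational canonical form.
R = [[0, 0, -6], [1, 0, -7], [0, 1, -4]]

The invariant factors of A (the non-unit diagonal entries of the Smith normal form of xI - A over ℚ[x]) are (x + 2)(x^2 + 2x + 3), each dividing the next. The characteristic polynomial is their product, (x + 2)(x^2 + 2x + 3).

The rational canonical form is the block-diagonal matrix of companion matrices C(f_i):
R = [[0, 0, -6], [1, 0, -7], [0, 1, -4]].

Note the characteristic polynomial does not split into linear factors over ℚ, so A has no Jordan form over ℚ; the rational canonical form exists over any field.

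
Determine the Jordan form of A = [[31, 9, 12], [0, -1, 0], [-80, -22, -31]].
The characteristic polynomial is det(xI - A) = (x - 1)(x + 1)^2, so the eigenvalues are -1 (algebraic multiplicity 2), 1 (algebraic multiplicity 1).

For λ = -1: rank(A + I) = 2, rank((A + I)^2) = 1. The eigenspace has dimension 3 - 2 = 1, so there is 1 Jordan block; the rank sequence gives block sizes [2].

For λ = 1: algebraic multiplicity 1 gives one 1×1 block.

Assembling the blocks gives the Jordan form J above.

J = [[-1, 1, 0], [0, -1, 0], [0, 0, 1]]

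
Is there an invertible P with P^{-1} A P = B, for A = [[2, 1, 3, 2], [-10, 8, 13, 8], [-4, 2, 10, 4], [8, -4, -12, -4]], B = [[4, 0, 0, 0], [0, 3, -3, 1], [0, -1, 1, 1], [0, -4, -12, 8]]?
No.

Both have characteristic polynomial (x - 4)^4, but the minimal polynomial of A is (x - 4)^3 while the minimal polynomial of B is (x - 4)^2. The minimal polynomial is a similarity invariant, so A and B are not similar.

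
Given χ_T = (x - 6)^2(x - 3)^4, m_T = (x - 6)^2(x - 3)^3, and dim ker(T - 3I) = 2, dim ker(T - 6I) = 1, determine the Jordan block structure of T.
Jordan blocks: (3, 3), (3, 1), (6, 2)

λ = 3: algebraic multiplicity 4 (exponent in χ_T), largest block size 3 (exponent in m_T), 2 blocks (geometric multiplicity). These force block sizes [3, 1].
λ = 6: algebraic multiplicity 2 (exponent in χ_T), largest block size 2 (exponent in m_T), 1 block (geometric multiplicity). This forces block sizes [2].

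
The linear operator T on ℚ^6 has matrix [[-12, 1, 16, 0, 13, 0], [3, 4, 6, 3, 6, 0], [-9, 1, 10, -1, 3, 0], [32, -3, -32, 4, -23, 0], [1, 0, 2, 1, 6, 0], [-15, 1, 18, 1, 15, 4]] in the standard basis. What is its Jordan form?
J = [[-4, 0, 0, 0, 0, 0], [0, 4, 1, 0, 0, 0], [0, 0, 4, 0, 0, 0], [0, 0, 0, 4, 1, 0], [0, 0, 0, 0, 4, 0], [0, 0, 0, 0, 0, 4]]

The characteristic polynomial is det(xI - A) = (x - 4)^5(x + 4), so the eigenvalues are -4 (algebraic multiplicity 1), 4 (algebraic multiplicity 5).

For λ = -4: algebraic multiplicity 1 gives one 1×1 block.

For λ = 4: rank(A - 4I) = 3, rank((A - 4I)^2) = 1. The eigenspace has dimension 6 - 3 = 3, so there are 3 Jordan blocks; the rank sequence gives block sizes [2, 2, 1].

Assembling the blocks gives the Jordan form J above.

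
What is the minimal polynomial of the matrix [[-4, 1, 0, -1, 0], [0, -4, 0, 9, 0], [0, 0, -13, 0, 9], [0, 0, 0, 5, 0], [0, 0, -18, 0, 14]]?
m_A(x) = (x - 5)(x + 4)^2

The characteristic polynomial factors as (x - 5)^2(x + 4)^3. The minimal polynomial is ∏(x - λ)^{k_λ} where k_λ is the size of the largest Jordan block at λ.

For λ = -4: rank(A + 4I) = 3, and the largest Jordan block has size 2 (the smallest k with rank((A + 4I)^k) = rank((A + 4I)^(k+1))).
For λ = 5: rank(A - 5I) = 3, and the largest Jordan block has size 1 (the smallest k with rank((A - 5I)^k) = rank((A - 5I)^(k+1))).

So m_A(x) = (x - 5)(x + 4)^2.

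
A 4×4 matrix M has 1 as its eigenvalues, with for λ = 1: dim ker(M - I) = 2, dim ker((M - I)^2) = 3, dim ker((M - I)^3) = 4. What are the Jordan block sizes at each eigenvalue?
Jordan blocks: (1, 3), (1, 1)

λ = 1: successive nullity increments [2, 1, 1] count blocks of size ≥ k; block sizes are [3, 1].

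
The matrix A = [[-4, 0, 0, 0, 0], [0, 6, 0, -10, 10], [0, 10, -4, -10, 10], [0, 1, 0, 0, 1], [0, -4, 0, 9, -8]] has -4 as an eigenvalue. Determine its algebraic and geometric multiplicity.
algebraic multiplicity 3, geometric multiplicity 3

The characteristic polynomial is (x - 1)^2(x + 4)^3, so the factor x + 4 appears with exponent 3: the algebraic multiplicity is 3.

rank(A + 4I) = 2, so the eigenspace has dimension 5 - 2 = 3: the geometric multiplicity is 3.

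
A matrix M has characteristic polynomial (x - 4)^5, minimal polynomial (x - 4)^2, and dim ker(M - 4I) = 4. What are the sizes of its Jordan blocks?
λ = 4: algebraic multiplicity 5 (exponent in χ_M), largest block size 2 (exponent in m_M), 4 blocks (geometric multiplicity). These force block sizes [2, 1, 1, 1].

Jordan blocks: (4, 2), (4, 1), (4, 1), (4, 1)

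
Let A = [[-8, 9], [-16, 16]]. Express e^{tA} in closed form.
e^{tA} = [[(1 - 12*t)*e^{4*t}, 9*t*e^{4*t}], [-16*t*e^{4*t}, (12*t + 1)*e^{4*t}]]

A has Jordan form J = [[4, 1], [0, 4]] with A = PJP^{-1}, so e^{tA} = P e^{tJ} P^{-1}.

For a Jordan block J_k(λ), e^{tJ_k(λ)} = e^{λt} · (I + tN + t^2 N^2/2! + ... + t^{k-1} N^{k-1}/(k-1)!) where N is the nilpotent superdiagonal part.

Assembling the blocks and conjugating back gives the entries of e^{tA} as shown above.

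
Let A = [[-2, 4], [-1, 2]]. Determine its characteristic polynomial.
χ_A(x) = x^2

xI - A = [[x + 2, -4], [1, x - 2]].

Expanding det(xI - A) along the first row:
det(xI - A) = + (x + 2)·det([[x - 2]]) - (-4)·det([[1]]).

Evaluating gives χ_A(x) = x^2.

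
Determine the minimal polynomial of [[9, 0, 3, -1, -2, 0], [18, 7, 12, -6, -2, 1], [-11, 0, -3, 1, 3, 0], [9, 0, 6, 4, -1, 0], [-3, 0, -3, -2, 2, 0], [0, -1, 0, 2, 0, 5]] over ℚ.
m_A(x) = (x - 6)^2(x - 3)^2

The characteristic polynomial factors as (x - 6)^2(x - 3)^4. The minimal polynomial is ∏(x - λ)^{k_λ} where k_λ is the size of the largest Jordan block at λ.

For λ = 3: rank(A - 3I) = 4, and the largest Jordan block has size 2 (the smallest k with rank((A - 3I)^k) = rank((A - 3I)^(k+1))).
For λ = 6: rank(A - 6I) = 5, and the largest Jordan block has size 2 (the smallest k with rank((A - 6I)^k) = rank((A - 6I)^(k+1))).

So m_A(x) = (x - 6)^2(x - 3)^2.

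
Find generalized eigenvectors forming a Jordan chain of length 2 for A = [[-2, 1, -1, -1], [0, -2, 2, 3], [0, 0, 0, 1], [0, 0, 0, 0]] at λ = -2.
v_1 = [[0, 1, 0, 0]]^T, v_2 = [[1, 0, 0, 0]]^T

We seek v_1 ∈ ker((A + 2I)^2) \ ker(A + 2I), then set v_{i+1} = (A + 2I) v_i.

One such chain is v_1 = [[0, 1, 0, 0]]^T, v_2 = [[1, 0, 0, 0]]^T. Check: (A + 2I) v_2 = [[0, 0, 0, 0]]^T = 0.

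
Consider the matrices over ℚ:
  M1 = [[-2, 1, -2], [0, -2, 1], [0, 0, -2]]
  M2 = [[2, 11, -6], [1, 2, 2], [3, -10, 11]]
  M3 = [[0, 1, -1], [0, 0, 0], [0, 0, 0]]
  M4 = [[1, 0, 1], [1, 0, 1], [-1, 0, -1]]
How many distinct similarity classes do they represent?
Characteristic polynomials: χ_{M1} = (x + 2)^3, χ_{M2} = (x - 5)^3, χ_{M3} = x^3, χ_{M4} = x^3.

{M1}: invariant factors (x + 2)^3.

{M2}: invariant factors (x - 5)^3.

{M3, M4}: invariant factors x, x^2.

Matrices are similar if and only if their invariant-factor lists agree; the partition into similarity classes is {M1}, {M2}, {M3, M4}.

3 classes: {M1}, {M2}, {M3, M4}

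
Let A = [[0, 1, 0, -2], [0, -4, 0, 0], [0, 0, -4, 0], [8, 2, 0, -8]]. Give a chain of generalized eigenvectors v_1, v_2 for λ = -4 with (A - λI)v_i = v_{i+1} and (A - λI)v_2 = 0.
v_1 = [[-2, 1, 2, -4]]^T, v_2 = [[1, 0, 0, 2]]^T

We seek v_1 ∈ ker((A + 4I)^2) \ ker(A + 4I), then set v_{i+1} = (A + 4I) v_i.

One such chain is v_1 = [[-2, 1, 2, -4]]^T, v_2 = [[1, 0, 0, 2]]^T. Check: (A + 4I) v_2 = [[0, 0, 0, 0]]^T = 0.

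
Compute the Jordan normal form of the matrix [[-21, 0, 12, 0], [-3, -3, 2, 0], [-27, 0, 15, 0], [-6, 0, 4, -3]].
J = [[-3, 1, 0, 0], [0, -3, 0, 0], [0, 0, -3, 0], [0, 0, 0, -3]]

The characteristic polynomial is det(xI - A) = (x + 3)^4, so the eigenvalues are -3 (algebraic multiplicity 4).

For λ = -3: rank(A + 3I) = 1, rank((A + 3I)^2) = 0. The eigenspace has dimension 4 - 1 = 3, so there are 3 Jordan blocks; the rank sequence gives block sizes [2, 1, 1].

Assembling the blocks gives the Jordan form J above.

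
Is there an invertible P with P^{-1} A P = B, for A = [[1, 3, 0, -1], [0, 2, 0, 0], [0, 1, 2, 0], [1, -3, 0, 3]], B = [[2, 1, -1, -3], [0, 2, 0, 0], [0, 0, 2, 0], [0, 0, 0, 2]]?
No.

Both have characteristic polynomial (x - 2)^4 and minimal polynomial (x - 2)^2. But rank(A - 2I) = 2 for A while rank(B - 2I) = 1 for B, so the number of Jordan blocks at λ = 2 differs. A and B are not similar.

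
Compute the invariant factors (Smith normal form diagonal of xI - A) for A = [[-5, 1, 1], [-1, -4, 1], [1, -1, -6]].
The Jordan structure of A has elementary divisors (x + 5)^3. Arranging the block sizes at each eigenvalue in decreasing order and taking row products gives the invariant factors.

Invariant factors (smallest first, each dividing the next): (x + 5)^3.

Check: the last factor (x + 5)^3 is the minimal polynomial, and the product (x + 5)^3 is the characteristic polynomial.

(x + 5)^3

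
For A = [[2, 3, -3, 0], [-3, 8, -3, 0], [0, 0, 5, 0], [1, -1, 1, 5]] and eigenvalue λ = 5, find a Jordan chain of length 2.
We seek v_1 ∈ ker((A - 5I)^2) \ ker(A - 5I), then set v_{i+1} = (A - 5I) v_i.

One such chain is v_1 = [[2, 3, 0, -1]]^T, v_2 = [[3, 3, 0, -1]]^T. Check: (A - 5I) v_2 = [[0, 0, 0, 0]]^T = 0.

v_1 = [[2, 3, 0, -1]]^T, v_2 = [[3, 3, 0, -1]]^T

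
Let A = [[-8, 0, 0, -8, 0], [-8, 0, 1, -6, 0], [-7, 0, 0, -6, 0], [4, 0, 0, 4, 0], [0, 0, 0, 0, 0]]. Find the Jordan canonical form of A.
The characteristic polynomial is det(xI - A) = x^4(x + 4), so the eigenvalues are -4 (algebraic multiplicity 1), 0 (algebraic multiplicity 4).

For λ = -4: algebraic multiplicity 1 gives one 1×1 block.

For λ = 0: rank(A) = 3, rank(A^2) = 2, rank(A^3) = 1. The eigenspace has dimension 5 - 3 = 2, so there are 2 Jordan blocks; the rank sequence gives block sizes [3, 1].

Assembling the blocks gives the Jordan form J above.

J = [[-4, 0, 0, 0, 0], [0, 0, 1, 0, 0], [0, 0, 0, 1, 0], [0, 0, 0, 0, 0], [0, 0, 0, 0, 0]]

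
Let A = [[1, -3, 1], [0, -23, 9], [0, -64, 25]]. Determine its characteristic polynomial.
χ_A(x) = (x - 1)^3

xI - A = [[x - 1, 3, -1], [0, x + 23, -9], [0, 64, x - 25]].

Expanding det(xI - A) along the first row:
det(xI - A) = + (x - 1)·det([[x + 23, -9], [64, x - 25]]) - (3)·det([[0, -9], [0, x - 25]]) + (-1)·det([[0, x + 23], [0, 64]]).

Evaluating gives χ_A(x) = x^3 - 3x^2 + 3x - 1 = (x - 1)^3.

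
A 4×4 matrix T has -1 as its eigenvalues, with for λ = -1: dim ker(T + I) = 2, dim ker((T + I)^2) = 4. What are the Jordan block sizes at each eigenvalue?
Jordan blocks: (-1, 2), (-1, 2)

λ = -1: successive nullity increments [2, 2] count blocks of size ≥ k; block sizes are [2, 2].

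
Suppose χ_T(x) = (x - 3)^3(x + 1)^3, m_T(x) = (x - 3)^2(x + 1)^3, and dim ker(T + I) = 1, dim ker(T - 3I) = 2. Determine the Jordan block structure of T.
Jordan blocks: (-1, 3), (3, 2), (3, 1)

λ = -1: algebraic multiplicity 3 (exponent in χ_T), largest block size 3 (exponent in m_T), 1 block (geometric multiplicity). This forces block sizes [3].
λ = 3: algebraic multiplicity 3 (exponent in χ_T), largest block size 2 (exponent in m_T), 2 blocks (geometric multiplicity). These force block sizes [2, 1].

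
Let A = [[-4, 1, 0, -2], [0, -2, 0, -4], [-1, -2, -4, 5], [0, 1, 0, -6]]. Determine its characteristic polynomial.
xI - A = [[x + 4, -1, 0, 2], [0, x + 2, 0, 4], [1, 2, x + 4, -5], [0, -1, 0, x + 6]].

Expanding det(xI - A) along the first row:
det(xI - A) = + (x + 4)·det([[x + 2, 0, 4], [2, x + 4, -5], [-1, 0, x + 6]]) - (-1)·det([[0, 0, 4], [1, x + 4, -5], [0, 0, x + 6]]) + (0)·det([[0, x + 2, 4], [1, 2, -5], [0, -1, x + 6]]) - (2)·det([[0, x + 2, 0], [1, 2, x + 4], [0, -1, 0]]).

Evaluating gives χ_A(x) = x^4 + 16x^3 + 96x^2 + 256x + 256 = (x + 4)^4.

χ_A(x) = (x + 4)^4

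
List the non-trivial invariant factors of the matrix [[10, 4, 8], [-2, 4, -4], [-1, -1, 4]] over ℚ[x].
x - 6, (x - 6)^2

The Jordan structure of A has elementary divisors (x - 6)^2, (x - 6). Arranging the block sizes at each eigenvalue in decreasing order and taking row products gives the invariant factors.

Invariant factors (smallest first, each dividing the next): x - 6, (x - 6)^2.

Check: the last factor (x - 6)^2 is the minimal polynomial, and the product (x - 6)^3 is the characteristic polynomial.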